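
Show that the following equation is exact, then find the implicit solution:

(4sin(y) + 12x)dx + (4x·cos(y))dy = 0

Verify exactness: ∂M/∂y = ∂N/∂x ✓
Find F(x,y) such that ∂F/∂x = M, ∂F/∂y = N
Solution: 4x·sin(y) + 6x² = C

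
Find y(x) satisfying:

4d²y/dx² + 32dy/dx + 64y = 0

Characteristic equation: 4r² + 32r + 64 = 0
Divide by 4: r² + 8r + 16 = 0
Factored: (r + 4)² = 0
Repeated root: r = -4
General solution: y = (C₁ + C₂x)e^(-4x)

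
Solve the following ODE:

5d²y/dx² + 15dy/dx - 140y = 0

Characteristic equation: 5r² + 15r - 140 = 0
Divide by 5: r² + 3r - 28 = 0
Roots: r = 4, -7 (distinct real)
General solution: y = C₁e^(4x) + C₂e^(-7x)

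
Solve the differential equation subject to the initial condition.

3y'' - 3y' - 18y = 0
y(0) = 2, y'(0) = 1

General solution: y = C₁e^(3x) + C₂e^(-2x)
Applying ICs: C₁ = 1, C₂ = 1
Particular solution: y = e^(3x) + e^(-2x)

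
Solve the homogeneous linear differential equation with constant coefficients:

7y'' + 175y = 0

Characteristic equation: 7r² + 175 = 0
Divide by 7: r² + 25 = 0
Roots: r = ±5i (complex conjugates)
General solution: y = C₁cos(5x) + C₂sin(5x)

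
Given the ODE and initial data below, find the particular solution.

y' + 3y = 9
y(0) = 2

General solution: y = 3 + Ce^(-3x)
Applying y(0) = 2: C = 2 - 3 = -1
Particular solution: y = 3 - e^(-3x)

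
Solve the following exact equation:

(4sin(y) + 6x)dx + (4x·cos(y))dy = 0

Verify exactness: ∂M/∂y = ∂N/∂x ✓
Find F(x,y) such that ∂F/∂x = M, ∂F/∂y = N
Solution: 4x·sin(y) + 3x² = C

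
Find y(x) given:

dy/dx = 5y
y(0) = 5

General solution: y = Ce^(5x)
Applying IC y(0) = 5:
Particular solution: y = 5e^(5x)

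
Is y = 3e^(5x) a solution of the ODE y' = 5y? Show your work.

Verification:
y = 3e^(5x)
y' = 15e^(5x)
5y = 15e^(5x)
y' = 5y ✓

Yes, it is a solution.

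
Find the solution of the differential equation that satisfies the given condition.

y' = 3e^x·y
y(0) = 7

General solution: y = Ce^(3e^x)
Applying IC y(0) = 7:
Particular solution: y = 7e^(3(e^x - 1))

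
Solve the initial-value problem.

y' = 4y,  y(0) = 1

General solution: y = Ce^(4x)
Applying IC y(0) = 1:
Particular solution: y = e^(4x)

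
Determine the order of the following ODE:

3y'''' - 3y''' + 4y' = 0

The order is 4 (highest derivative is of order 4).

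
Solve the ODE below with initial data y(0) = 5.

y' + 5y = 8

General solution: y = 8/5 + Ce^(-5x)
Applying y(0) = 5: C = 5 - 8/5 = 17/5
Particular solution: y = 8/5 + (17/5)e^(-5x)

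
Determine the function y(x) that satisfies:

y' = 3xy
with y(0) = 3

General solution: y = Ce^(3x²/2)
Applying IC y(0) = 3:
Particular solution: y = 3e^(3x²/2)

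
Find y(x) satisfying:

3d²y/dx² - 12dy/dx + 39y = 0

Characteristic equation: 3r² - 12r + 39 = 0
Divide by 3: r² - 4r + 13 = 0
Roots: r = 2 ± 3i (complex conjugates)
General solution: y = e^(2x)(C₁cos(3x) + C₂sin(3x))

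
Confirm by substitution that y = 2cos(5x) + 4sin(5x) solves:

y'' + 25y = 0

Verification:
y'' = -50cos(5x) - 100sin(5x)
y'' + 25y = 0 ✓

Yes, it is a solution.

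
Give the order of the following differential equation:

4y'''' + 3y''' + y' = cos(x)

The order is 4 (highest derivative is of order 4).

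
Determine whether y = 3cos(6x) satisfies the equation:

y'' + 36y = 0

Verification:
y'' = -108cos(6x)
y'' + 36y = 0 ✓

Yes, it is a solution.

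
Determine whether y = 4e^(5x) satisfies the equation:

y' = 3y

Verification:
y = 4e^(5x)
y' = 20e^(5x)
But 3y = 12e^(5x)
y' ≠ 3y — the derivative does not match

No, it is not a solution.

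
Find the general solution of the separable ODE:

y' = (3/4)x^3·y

Separating variables and integrating:
ln|y| = 3x^4/16 + C

General solution: y = Ce^(3x^4/16)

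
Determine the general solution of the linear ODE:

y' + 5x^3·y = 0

Using integrating factor method:

General solution: y = Ce^(-5x^4/4)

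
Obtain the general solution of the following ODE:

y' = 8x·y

Separating variables and integrating:
ln|y| = 4x^2 + C

General solution: y = Ce^(4x^2)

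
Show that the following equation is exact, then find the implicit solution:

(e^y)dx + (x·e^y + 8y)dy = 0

Verify exactness: ∂M/∂y = ∂N/∂x ✓
Find F(x,y) such that ∂F/∂x = M, ∂F/∂y = N
Solution: x·e^y + 4y² = C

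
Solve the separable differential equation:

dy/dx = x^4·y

Separating variables and integrating:
ln|y| = x^5/5 + C

General solution: y = Ce^(x^5/5)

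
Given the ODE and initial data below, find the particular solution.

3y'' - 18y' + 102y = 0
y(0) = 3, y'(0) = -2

General solution: y = e^(3x)(C₁cos(5x) + C₂sin(5x))
Complex roots r = 3 ± 5i
Applying ICs: C₁ = 3, C₂ = -11/5
Particular solution: y = e^(3x)(3cos(5x) - (11/5)sin(5x))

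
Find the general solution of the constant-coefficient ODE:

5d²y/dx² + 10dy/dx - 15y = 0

Characteristic equation: 5r² + 10r - 15 = 0
Divide by 5: r² + 2r - 3 = 0
Roots: r = 1, -3 (distinct real)
General solution: y = C₁e^x + C₂e^(-3x)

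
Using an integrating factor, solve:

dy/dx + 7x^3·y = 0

Using integrating factor method:

General solution: y = Ce^(-7x^4/4)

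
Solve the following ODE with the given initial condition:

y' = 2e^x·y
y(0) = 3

General solution: y = Ce^(2e^x)
Applying IC y(0) = 3:
Particular solution: y = 3e^(2(e^x - 1))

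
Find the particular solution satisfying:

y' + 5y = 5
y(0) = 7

General solution: y = 1 + Ce^(-5x)
Applying y(0) = 7: C = 7 - 1 = 6
Particular solution: y = 1 + 6e^(-5x)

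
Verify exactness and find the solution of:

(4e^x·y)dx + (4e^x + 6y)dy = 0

Verify exactness: ∂M/∂y = ∂N/∂x ✓
Find F(x,y) such that ∂F/∂x = M, ∂F/∂y = N
Solution: 4e^x·y + 3y² = C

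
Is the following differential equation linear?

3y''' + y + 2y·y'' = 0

No. Nonlinear (y·y'' term)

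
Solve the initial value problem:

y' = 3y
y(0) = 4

General solution: y = Ce^(3x)
Applying IC y(0) = 4:
Particular solution: y = 4e^(3x)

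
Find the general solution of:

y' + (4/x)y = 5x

Using integrating factor method:

General solution: y = (5/6)x^2 + Cx^(-4)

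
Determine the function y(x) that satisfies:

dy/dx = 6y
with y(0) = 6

General solution: y = Ce^(6x)
Applying IC y(0) = 6:
Particular solution: y = 6e^(6x)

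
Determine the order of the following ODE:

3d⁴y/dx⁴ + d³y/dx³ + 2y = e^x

The order is 4 (highest derivative is of order 4).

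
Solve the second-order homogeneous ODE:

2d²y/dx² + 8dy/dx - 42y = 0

Characteristic equation: 2r² + 8r - 42 = 0
Divide by 2: r² + 4r - 21 = 0
Roots: r = 3, -7 (distinct real)
General solution: y = C₁e^(3x) + C₂e^(-7x)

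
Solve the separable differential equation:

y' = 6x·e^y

Separating variables and integrating:
-e^(-y) = 3x² + C

General solution: y = -ln(C - 3x²)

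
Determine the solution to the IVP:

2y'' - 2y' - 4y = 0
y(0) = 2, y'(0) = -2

General solution: y = C₁e^(2x) + C₂e^(-x)
Applying ICs: C₁ = 0, C₂ = 2
Particular solution: y = 2e^(-x)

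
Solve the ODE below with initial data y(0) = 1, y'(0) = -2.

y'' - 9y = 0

General solution: y = C₁e^(3x) + C₂e^(-3x)
Applying ICs: C₁ = 1/6, C₂ = 5/6
Particular solution: y = (1/6)e^(3x) + (5/6)e^(-3x)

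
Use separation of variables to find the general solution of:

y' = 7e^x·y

Separating variables and integrating:
ln|y| = 7e^x + C

General solution: y = Ce^(7e^x)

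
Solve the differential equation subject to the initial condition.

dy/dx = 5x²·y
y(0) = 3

General solution: y = Ce^(5x³/3)
Applying IC y(0) = 3:
Particular solution: y = 3e^(5x³/3)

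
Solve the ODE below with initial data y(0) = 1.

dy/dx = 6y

General solution: y = Ce^(6x)
Applying IC y(0) = 1:
Particular solution: y = e^(6x)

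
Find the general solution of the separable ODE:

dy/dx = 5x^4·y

Separating variables and integrating:
ln|y| = x^5 + C

General solution: y = Ce^(x^5)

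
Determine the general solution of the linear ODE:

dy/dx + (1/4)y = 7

Using integrating factor method:

General solution: y = 28 + Ce^(-x/4)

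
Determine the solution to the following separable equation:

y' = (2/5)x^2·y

Separating variables and integrating:
ln|y| = 2x^3/15 + C

General solution: y = Ce^(2x^3/15)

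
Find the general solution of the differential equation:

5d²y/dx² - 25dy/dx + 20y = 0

Characteristic equation: 5r² - 25r + 20 = 0
Divide by 5: r² - 5r + 4 = 0
Roots: r = 1, 4 (distinct real)
General solution: y = C₁e^x + C₂e^(4x)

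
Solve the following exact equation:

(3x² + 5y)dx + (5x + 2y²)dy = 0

Verify exactness: ∂M/∂y = ∂N/∂x ✓
Find F(x,y) such that ∂F/∂x = M, ∂F/∂y = N
Solution: x³ + 5xy + 2y³/3 = C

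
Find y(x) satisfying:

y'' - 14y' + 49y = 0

Characteristic equation: r² - 14r + 49 = 0
Factored: (r - 7)² = 0
Repeated root: r = 7
General solution: y = (C₁ + C₂x)e^(7x)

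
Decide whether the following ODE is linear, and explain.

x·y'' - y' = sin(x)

Linear (y and its derivatives appear to the first power only, no products of y terms)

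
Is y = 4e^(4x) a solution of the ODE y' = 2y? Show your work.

Verification:
y = 4e^(4x)
y' = 16e^(4x)
But 2y = 8e^(4x)
y' ≠ 2y — the derivative does not match

No, it is not a solution.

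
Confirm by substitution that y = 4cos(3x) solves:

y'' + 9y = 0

Verification:
y'' = -36cos(3x)
y'' + 9y = 0 ✓

Yes, it is a solution.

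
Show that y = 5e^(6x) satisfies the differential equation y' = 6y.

Verification:
y = 5e^(6x)
y' = 30e^(6x)
6y = 30e^(6x)
y' = 6y ✓

Yes, it is a solution.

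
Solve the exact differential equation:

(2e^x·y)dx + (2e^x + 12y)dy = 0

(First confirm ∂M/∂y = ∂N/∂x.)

Verify exactness: ∂M/∂y = ∂N/∂x ✓
Find F(x,y) such that ∂F/∂x = M, ∂F/∂y = N
Solution: 2e^x·y + 6y² = C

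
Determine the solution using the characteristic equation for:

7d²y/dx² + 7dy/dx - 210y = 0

Characteristic equation: 7r² + 7r - 210 = 0
Divide by 7: r² + r - 30 = 0
Roots: r = 5, -6 (distinct real)
General solution: y = C₁e^(5x) + C₂e^(-6x)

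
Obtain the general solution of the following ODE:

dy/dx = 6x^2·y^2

Separating variables and integrating:
-1/y = 2x^3 + C

General solution: y^-1 = -2x^3 + C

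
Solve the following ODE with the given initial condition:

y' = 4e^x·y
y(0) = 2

General solution: y = Ce^(4e^x)
Applying IC y(0) = 2:
Particular solution: y = 2e^(4(e^x - 1))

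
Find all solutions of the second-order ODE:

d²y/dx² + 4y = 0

Characteristic equation: r² + 4 = 0
Roots: r = ±2i (complex conjugates)
General solution: y = C₁cos(2x) + C₂sin(2x)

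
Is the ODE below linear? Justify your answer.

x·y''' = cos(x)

Yes. Linear (y and its derivatives appear to the first power only, no products of y terms)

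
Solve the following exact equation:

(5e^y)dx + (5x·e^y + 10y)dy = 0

Verify exactness: ∂M/∂y = ∂N/∂x ✓
Find F(x,y) such that ∂F/∂x = M, ∂F/∂y = N
Solution: 5x·e^y + 5y² = C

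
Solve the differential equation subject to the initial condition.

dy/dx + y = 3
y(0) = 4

General solution: y = 3 + Ce^(-x)
Applying y(0) = 4: C = 4 - 3 = 1
Particular solution: y = 3 + e^(-x)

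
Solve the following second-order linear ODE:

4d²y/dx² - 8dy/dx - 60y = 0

Characteristic equation: 4r² - 8r - 60 = 0
Divide by 4: r² - 2r - 15 = 0
Roots: r = 5, -3 (distinct real)
General solution: y = C₁e^(5x) + C₂e^(-3x)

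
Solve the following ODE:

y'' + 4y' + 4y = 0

Characteristic equation: r² + 4r + 4 = 0
Factored: (r + 2)² = 0
Repeated root: r = -2
General solution: y = (C₁ + C₂x)e^(-2x)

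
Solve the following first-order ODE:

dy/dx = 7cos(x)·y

Separating variables and integrating:
ln|y| = 7sin(x) + C

General solution: y = Ce^(7sin(x))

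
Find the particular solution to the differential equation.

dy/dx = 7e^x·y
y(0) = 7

General solution: y = Ce^(7e^x)
Applying IC y(0) = 7:
Particular solution: y = 7e^(7(e^x - 1))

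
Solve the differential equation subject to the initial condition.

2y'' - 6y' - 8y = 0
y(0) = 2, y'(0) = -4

General solution: y = C₁e^(4x) + C₂e^(-x)
Applying ICs: C₁ = -2/5, C₂ = 12/5
Particular solution: y = -(2/5)e^(4x) + (12/5)e^(-x)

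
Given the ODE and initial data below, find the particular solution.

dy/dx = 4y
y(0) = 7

General solution: y = Ce^(4x)
Applying IC y(0) = 7:
Particular solution: y = 7e^(4x)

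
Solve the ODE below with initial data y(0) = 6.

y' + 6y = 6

General solution: y = 1 + Ce^(-6x)
Applying y(0) = 6: C = 6 - 1 = 5
Particular solution: y = 1 + 5e^(-6x)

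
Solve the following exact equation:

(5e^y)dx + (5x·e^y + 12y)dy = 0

Verify exactness: ∂M/∂y = ∂N/∂x ✓
Find F(x,y) such that ∂F/∂x = M, ∂F/∂y = N
Solution: 5x·e^y + 6y² = C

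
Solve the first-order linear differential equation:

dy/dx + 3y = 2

Using integrating factor method:

General solution: y = 2/3 + Ce^(-3x)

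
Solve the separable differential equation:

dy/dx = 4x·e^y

Separating variables and integrating:
-e^(-y) = 2x² + C

General solution: y = -ln(C - 2x²)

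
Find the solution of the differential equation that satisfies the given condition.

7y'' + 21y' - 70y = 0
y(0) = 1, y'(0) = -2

General solution: y = C₁e^(2x) + C₂e^(-5x)
Applying ICs: C₁ = 3/7, C₂ = 4/7
Particular solution: y = (3/7)e^(2x) + (4/7)e^(-5x)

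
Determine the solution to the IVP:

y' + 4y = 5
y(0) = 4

General solution: y = 5/4 + Ce^(-4x)
Applying y(0) = 4: C = 4 - 5/4 = 11/4
Particular solution: y = 5/4 + (11/4)e^(-4x)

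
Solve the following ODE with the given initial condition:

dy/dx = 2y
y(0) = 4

General solution: y = Ce^(2x)
Applying IC y(0) = 4:
Particular solution: y = 4e^(2x)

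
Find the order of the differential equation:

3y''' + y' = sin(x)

The order is 3 (highest derivative is of order 3).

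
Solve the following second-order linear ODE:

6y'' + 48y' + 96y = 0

Characteristic equation: 6r² + 48r + 96 = 0
Divide by 6: r² + 8r + 16 = 0
Factored: (r + 4)² = 0
Repeated root: r = -4
General solution: y = (C₁ + C₂x)e^(-4x)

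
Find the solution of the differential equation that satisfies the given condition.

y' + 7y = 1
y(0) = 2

General solution: y = 1/7 + Ce^(-7x)
Applying y(0) = 2: C = 2 - 1/7 = 13/7
Particular solution: y = 1/7 + (13/7)e^(-7x)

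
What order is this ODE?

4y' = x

The order is 1 (highest derivative is of order 1).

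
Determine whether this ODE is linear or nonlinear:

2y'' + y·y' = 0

Nonlinear (product y·y')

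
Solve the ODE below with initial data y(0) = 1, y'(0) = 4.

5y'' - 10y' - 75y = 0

General solution: y = C₁e^(5x) + C₂e^(-3x)
Applying ICs: C₁ = 7/8, C₂ = 1/8
Particular solution: y = (7/8)e^(5x) + (1/8)e^(-3x)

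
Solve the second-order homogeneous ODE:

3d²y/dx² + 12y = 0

Characteristic equation: 3r² + 12 = 0
Divide by 3: r² + 4 = 0
Roots: r = ±2i (complex conjugates)
General solution: y = C₁cos(2x) + C₂sin(2x)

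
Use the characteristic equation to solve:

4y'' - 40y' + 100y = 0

Characteristic equation: 4r² - 40r + 100 = 0
Divide by 4: r² - 10r + 25 = 0
Factored: (r - 5)² = 0
Repeated root: r = 5
General solution: y = (C₁ + C₂x)e^(5x)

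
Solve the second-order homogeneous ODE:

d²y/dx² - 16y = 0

Characteristic equation: r² - 16 = 0
Roots: r = 4, -4 (distinct real)
General solution: y = C₁e^(4x) + C₂e^(-4x)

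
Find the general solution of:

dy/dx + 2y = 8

Using integrating factor method:

General solution: y = 4 + Ce^(-2x)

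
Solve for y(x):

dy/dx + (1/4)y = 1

Using integrating factor method:

General solution: y = 4 + Ce^(-x/4)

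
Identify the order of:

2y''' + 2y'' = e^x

The order is 3 (highest derivative is of order 3).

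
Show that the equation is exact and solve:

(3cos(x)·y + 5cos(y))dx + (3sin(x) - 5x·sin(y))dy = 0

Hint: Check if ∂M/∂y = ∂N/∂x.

Verify exactness: ∂M/∂y = ∂N/∂x ✓
Find F(x,y) such that ∂F/∂x = M, ∂F/∂y = N
Solution: 3sin(x)·y + 5x·cos(y) = C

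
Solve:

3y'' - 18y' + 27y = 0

Characteristic equation: 3r² - 18r + 27 = 0
Divide by 3: r² - 6r + 9 = 0
Factored: (r - 3)² = 0
Repeated root: r = 3
General solution: y = (C₁ + C₂x)e^(3x)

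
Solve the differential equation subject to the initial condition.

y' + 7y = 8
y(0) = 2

General solution: y = 8/7 + Ce^(-7x)
Applying y(0) = 2: C = 2 - 8/7 = 6/7
Particular solution: y = 8/7 + (6/7)e^(-7x)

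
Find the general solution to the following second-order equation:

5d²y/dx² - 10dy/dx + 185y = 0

Characteristic equation: 5r² - 10r + 185 = 0
Divide by 5: r² - 2r + 37 = 0
Roots: r = 1 ± 6i (complex conjugates)
General solution: y = e^x(C₁cos(6x) + C₂sin(6x))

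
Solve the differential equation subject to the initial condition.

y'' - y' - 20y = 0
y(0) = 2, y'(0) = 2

General solution: y = C₁e^(5x) + C₂e^(-4x)
Applying ICs: C₁ = 10/9, C₂ = 8/9
Particular solution: y = (10/9)e^(5x) + (8/9)e^(-4x)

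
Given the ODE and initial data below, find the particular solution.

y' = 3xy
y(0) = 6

General solution: y = Ce^(3x²/2)
Applying IC y(0) = 6:
Particular solution: y = 6e^(3x²/2)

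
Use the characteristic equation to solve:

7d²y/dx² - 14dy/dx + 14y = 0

Characteristic equation: 7r² - 14r + 14 = 0
Divide by 7: r² - 2r + 2 = 0
Roots: r = 1 ± i (complex conjugates)
General solution: y = e^x(C₁cos(x) + C₂sin(x))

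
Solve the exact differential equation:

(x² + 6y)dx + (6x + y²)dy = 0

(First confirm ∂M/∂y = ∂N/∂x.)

Verify exactness: ∂M/∂y = ∂N/∂x ✓
Find F(x,y) such that ∂F/∂x = M, ∂F/∂y = N
Solution: x³/3 + 6xy + y³/3 = C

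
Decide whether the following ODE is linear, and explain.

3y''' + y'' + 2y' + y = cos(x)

Linear (y and its derivatives appear to the first power only, no products of y terms)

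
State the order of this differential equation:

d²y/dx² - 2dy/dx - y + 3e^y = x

The order is 2 (highest derivative is of order 2).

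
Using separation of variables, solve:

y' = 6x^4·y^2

Separating variables and integrating:
-1/y = 6x^5/5 + C

General solution: y^-1 = (-6/5)x^5 + C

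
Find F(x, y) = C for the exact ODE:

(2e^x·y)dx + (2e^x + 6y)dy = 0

Verify exactness: ∂M/∂y = ∂N/∂x ✓
Find F(x,y) such that ∂F/∂x = M, ∂F/∂y = N
Solution: 2e^x·y + 3y² = C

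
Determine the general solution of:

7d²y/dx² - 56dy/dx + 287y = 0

Characteristic equation: 7r² - 56r + 287 = 0
Divide by 7: r² - 8r + 41 = 0
Roots: r = 4 ± 5i (complex conjugates)
General solution: y = e^(4x)(C₁cos(5x) + C₂sin(5x))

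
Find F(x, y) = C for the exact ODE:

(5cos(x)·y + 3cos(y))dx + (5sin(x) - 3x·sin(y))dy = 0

Verify exactness: ∂M/∂y = ∂N/∂x ✓
Find F(x,y) such that ∂F/∂x = M, ∂F/∂y = N
Solution: 5sin(x)·y + 3x·cos(y) = C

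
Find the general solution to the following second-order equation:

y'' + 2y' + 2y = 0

Characteristic equation: r² + 2r + 2 = 0
Roots: r = -1 ± i (complex conjugates)
General solution: y = e^(-x)(C₁cos(x) + C₂sin(x))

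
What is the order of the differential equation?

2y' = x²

The order is 1 (highest derivative is of order 1).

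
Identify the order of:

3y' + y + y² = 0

The order is 1 (highest derivative is of order 1).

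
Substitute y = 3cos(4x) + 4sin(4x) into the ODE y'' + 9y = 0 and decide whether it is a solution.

Verification:
y'' = -48cos(4x) - 64sin(4x)
y'' + 9y ≠ 0 (frequency mismatch: got 16 instead of 9)

No, it is not a solution.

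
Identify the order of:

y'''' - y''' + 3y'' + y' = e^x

The order is 4 (highest derivative is of order 4).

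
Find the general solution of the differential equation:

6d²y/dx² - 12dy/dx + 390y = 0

Characteristic equation: 6r² - 12r + 390 = 0
Divide by 6: r² - 2r + 65 = 0
Roots: r = 1 ± 8i (complex conjugates)
General solution: y = e^x(C₁cos(8x) + C₂sin(8x))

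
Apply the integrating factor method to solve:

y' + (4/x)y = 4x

Using integrating factor method:

General solution: y = (2/3)x^2 + Cx^(-4)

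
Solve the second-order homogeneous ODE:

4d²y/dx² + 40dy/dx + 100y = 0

Characteristic equation: 4r² + 40r + 100 = 0
Divide by 4: r² + 10r + 25 = 0
Factored: (r + 5)² = 0
Repeated root: r = -5
General solution: y = (C₁ + C₂x)e^(-5x)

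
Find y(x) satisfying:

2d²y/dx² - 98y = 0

Characteristic equation: 2r² - 98 = 0
Divide by 2: r² - 49 = 0
Roots: r = 7, -7 (distinct real)
General solution: y = C₁e^(7x) + C₂e^(-7x)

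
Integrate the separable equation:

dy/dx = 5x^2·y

Separating variables and integrating:
ln|y| = 5x^3/3 + C

General solution: y = Ce^(5x^3/3)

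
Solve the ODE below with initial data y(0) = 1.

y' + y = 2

General solution: y = 2 + Ce^(-x)
Applying y(0) = 1: C = 1 - 2 = -1
Particular solution: y = 2 - e^(-x)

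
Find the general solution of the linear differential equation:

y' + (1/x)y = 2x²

Using integrating factor method:

General solution: y = (1/2)x^3 + C/x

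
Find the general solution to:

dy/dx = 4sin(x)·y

Separating variables and integrating:
ln|y| = -4cos(x) + C

General solution: y = Ce^(-4cos(x))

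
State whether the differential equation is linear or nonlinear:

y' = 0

Linear (y and its derivatives appear to the first power only, no products of y terms)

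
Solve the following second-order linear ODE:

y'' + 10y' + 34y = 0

Characteristic equation: r² + 10r + 34 = 0
Roots: r = -5 ± 3i (complex conjugates)
General solution: y = e^(-5x)(C₁cos(3x) + C₂sin(3x))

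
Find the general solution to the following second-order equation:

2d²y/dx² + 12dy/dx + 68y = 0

Characteristic equation: 2r² + 12r + 68 = 0
Divide by 2: r² + 6r + 34 = 0
Roots: r = -3 ± 5i (complex conjugates)
General solution: y = e^(-3x)(C₁cos(5x) + C₂sin(5x))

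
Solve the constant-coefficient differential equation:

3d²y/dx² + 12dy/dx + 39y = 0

Characteristic equation: 3r² + 12r + 39 = 0
Divide by 3: r² + 4r + 13 = 0
Roots: r = -2 ± 3i (complex conjugates)
General solution: y = e^(-2x)(C₁cos(3x) + C₂sin(3x))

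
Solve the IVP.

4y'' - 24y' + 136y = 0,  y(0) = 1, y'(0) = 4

General solution: y = e^(3x)(C₁cos(5x) + C₂sin(5x))
Complex roots r = 3 ± 5i
Applying ICs: C₁ = 1, C₂ = 1/5
Particular solution: y = e^(3x)(cos(5x) + (1/5)sin(5x))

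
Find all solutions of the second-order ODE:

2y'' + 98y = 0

Characteristic equation: 2r² + 98 = 0
Divide by 2: r² + 49 = 0
Roots: r = ±7i (complex conjugates)
General solution: y = C₁cos(7x) + C₂sin(7x)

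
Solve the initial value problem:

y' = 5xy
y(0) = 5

General solution: y = Ce^(5x²/2)
Applying IC y(0) = 5:
Particular solution: y = 5e^(5x²/2)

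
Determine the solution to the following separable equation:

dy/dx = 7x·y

Separating variables and integrating:
ln|y| = 7x^2/2 + C

General solution: y = Ce^(7x^2/2)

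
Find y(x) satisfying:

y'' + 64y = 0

Characteristic equation: r² + 64 = 0
Roots: r = ±8i (complex conjugates)
General solution: y = C₁cos(8x) + C₂sin(8x)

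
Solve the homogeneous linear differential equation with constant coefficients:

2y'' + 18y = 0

Characteristic equation: 2r² + 18 = 0
Divide by 2: r² + 9 = 0
Roots: r = ±3i (complex conjugates)
General solution: y = C₁cos(3x) + C₂sin(3x)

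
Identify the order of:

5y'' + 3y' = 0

The order is 2 (highest derivative is of order 2).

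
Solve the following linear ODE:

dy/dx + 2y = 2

Using integrating factor method:

General solution: y = 1 + Ce^(-2x)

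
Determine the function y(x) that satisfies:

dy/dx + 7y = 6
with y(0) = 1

General solution: y = 6/7 + Ce^(-7x)
Applying y(0) = 1: C = 1 - 6/7 = 1/7
Particular solution: y = 6/7 + (1/7)e^(-7x)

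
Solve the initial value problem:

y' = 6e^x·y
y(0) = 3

General solution: y = Ce^(6e^x)
Applying IC y(0) = 3:
Particular solution: y = 3e^(6(e^x - 1))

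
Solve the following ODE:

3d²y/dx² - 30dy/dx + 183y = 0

Characteristic equation: 3r² - 30r + 183 = 0
Divide by 3: r² - 10r + 61 = 0
Roots: r = 5 ± 6i (complex conjugates)
General solution: y = e^(5x)(C₁cos(6x) + C₂sin(6x))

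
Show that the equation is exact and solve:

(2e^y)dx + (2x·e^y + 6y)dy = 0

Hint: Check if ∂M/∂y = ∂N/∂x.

Verify exactness: ∂M/∂y = ∂N/∂x ✓
Find F(x,y) such that ∂F/∂x = M, ∂F/∂y = N
Solution: 2x·e^y + 3y² = C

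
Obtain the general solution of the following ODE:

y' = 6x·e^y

Separating variables and integrating:
-e^(-y) = 3x² + C

General solution: y = -ln(C - 3x²)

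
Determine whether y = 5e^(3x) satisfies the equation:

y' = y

Verification:
y = 5e^(3x)
y' = 15e^(3x)
But y = 5e^(3x)
y' ≠ y — the derivative does not match

No, it is not a solution.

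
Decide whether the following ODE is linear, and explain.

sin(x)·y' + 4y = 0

Linear (y and its derivatives appear to the first power only, no products of y terms)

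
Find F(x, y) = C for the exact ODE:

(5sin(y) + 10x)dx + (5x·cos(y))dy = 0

Verify exactness: ∂M/∂y = ∂N/∂x ✓
Find F(x,y) such that ∂F/∂x = M, ∂F/∂y = N
Solution: 5x·sin(y) + 5x² = C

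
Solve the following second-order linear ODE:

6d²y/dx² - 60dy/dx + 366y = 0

Characteristic equation: 6r² - 60r + 366 = 0
Divide by 6: r² - 10r + 61 = 0
Roots: r = 5 ± 6i (complex conjugates)
General solution: y = e^(5x)(C₁cos(6x) + C₂sin(6x))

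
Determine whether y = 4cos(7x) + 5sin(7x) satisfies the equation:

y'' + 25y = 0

Verification:
y'' = -196cos(7x) - 245sin(7x)
y'' + 25y ≠ 0 (frequency mismatch: got 49 instead of 25)

No, it is not a solution.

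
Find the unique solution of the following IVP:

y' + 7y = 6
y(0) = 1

General solution: y = 6/7 + Ce^(-7x)
Applying y(0) = 1: C = 1 - 6/7 = 1/7
Particular solution: y = 6/7 + (1/7)e^(-7x)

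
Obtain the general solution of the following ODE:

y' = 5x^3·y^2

Separating variables and integrating:
-1/y = 5x^4/4 + C

General solution: y^-1 = (-5/4)x^4 + C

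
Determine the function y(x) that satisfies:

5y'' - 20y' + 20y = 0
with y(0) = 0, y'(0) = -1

General solution: y = (C₁ + C₂x)e^(2x)
Repeated root r = 2
Applying ICs: C₁ = 0, C₂ = -1
Particular solution: y = -xe^(2x)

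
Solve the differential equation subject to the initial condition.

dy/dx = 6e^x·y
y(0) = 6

General solution: y = Ce^(6e^x)
Applying IC y(0) = 6:
Particular solution: y = 6e^(6(e^x - 1))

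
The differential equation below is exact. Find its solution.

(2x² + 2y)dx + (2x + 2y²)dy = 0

Verify exactness: ∂M/∂y = ∂N/∂x ✓
Find F(x,y) such that ∂F/∂x = M, ∂F/∂y = N
Solution: 2x³/3 + 2xy + 2y³/3 = C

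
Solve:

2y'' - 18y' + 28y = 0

Characteristic equation: 2r² - 18r + 28 = 0
Divide by 2: r² - 9r + 14 = 0
Roots: r = 7, 2 (distinct real)
General solution: y = C₁e^(7x) + C₂e^(2x)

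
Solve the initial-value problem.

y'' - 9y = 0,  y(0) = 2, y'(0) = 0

General solution: y = C₁e^(3x) + C₂e^(-3x)
Applying ICs: C₁ = 1, C₂ = 1
Particular solution: y = e^(3x) + e^(-3x)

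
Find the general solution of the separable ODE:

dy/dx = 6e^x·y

Separating variables and integrating:
ln|y| = 6e^x + C

General solution: y = Ce^(6e^x)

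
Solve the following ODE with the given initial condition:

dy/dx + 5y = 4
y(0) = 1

General solution: y = 4/5 + Ce^(-5x)
Applying y(0) = 1: C = 1 - 4/5 = 1/5
Particular solution: y = 4/5 + (1/5)e^(-5x)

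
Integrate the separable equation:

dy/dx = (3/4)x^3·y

Separating variables and integrating:
ln|y| = 3x^4/16 + C

General solution: y = Ce^(3x^4/16)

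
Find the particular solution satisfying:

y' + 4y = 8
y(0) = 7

General solution: y = 2 + Ce^(-4x)
Applying y(0) = 7: C = 7 - 2 = 5
Particular solution: y = 2 + 5e^(-4x)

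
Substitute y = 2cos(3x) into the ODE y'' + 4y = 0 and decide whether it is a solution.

Verification:
y'' = -18cos(3x)
y'' + 4y ≠ 0 (frequency mismatch: got 9 instead of 4)

No, it is not a solution.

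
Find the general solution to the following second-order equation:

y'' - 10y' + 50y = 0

Characteristic equation: r² - 10r + 50 = 0
Roots: r = 5 ± 5i (complex conjugates)
General solution: y = e^(5x)(C₁cos(5x) + C₂sin(5x))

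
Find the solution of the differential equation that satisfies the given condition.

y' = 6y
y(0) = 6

General solution: y = Ce^(6x)
Applying IC y(0) = 6:
Particular solution: y = 6e^(6x)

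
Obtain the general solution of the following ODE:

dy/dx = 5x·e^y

Separating variables and integrating:
-e^(-y) = 5x²/2 + C

General solution: y = -ln(C - 5x²/2)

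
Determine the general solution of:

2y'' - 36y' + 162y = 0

Characteristic equation: 2r² - 36r + 162 = 0
Divide by 2: r² - 18r + 81 = 0
Factored: (r - 9)² = 0
Repeated root: r = 9
General solution: y = (C₁ + C₂x)e^(9x)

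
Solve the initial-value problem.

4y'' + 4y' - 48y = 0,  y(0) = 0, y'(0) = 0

General solution: y = C₁e^(3x) + C₂e^(-4x)
Applying ICs: C₁ = 0, C₂ = 0
Particular solution: y = 0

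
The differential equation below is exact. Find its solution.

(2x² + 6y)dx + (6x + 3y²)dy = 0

Verify exactness: ∂M/∂y = ∂N/∂x ✓
Find F(x,y) such that ∂F/∂x = M, ∂F/∂y = N
Solution: 2x³/3 + 6xy + y³ = C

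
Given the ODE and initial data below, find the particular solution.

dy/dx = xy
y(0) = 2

General solution: y = Ce^(x²/2)
Applying IC y(0) = 2:
Particular solution: y = 2e^(x²/2)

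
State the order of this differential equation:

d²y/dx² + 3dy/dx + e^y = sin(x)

The order is 2 (highest derivative is of order 2).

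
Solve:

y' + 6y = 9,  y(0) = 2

General solution: y = 3/2 + Ce^(-6x)
Applying y(0) = 2: C = 2 - 3/2 = 1/2
Particular solution: y = 3/2 + (1/2)e^(-6x)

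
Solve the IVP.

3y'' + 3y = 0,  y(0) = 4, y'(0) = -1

General solution: y = C₁cos(x) + C₂sin(x)
Complex roots r = ±i
Applying ICs: C₁ = 4, C₂ = -1
Particular solution: y = 4cos(x) - sin(x)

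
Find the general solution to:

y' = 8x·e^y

Separating variables and integrating:
-e^(-y) = 4x² + C

General solution: y = -ln(C - 4x²)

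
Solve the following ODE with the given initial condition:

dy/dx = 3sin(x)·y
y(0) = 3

General solution: y = Ce^(-3cos(x))
Applying IC y(0) = 3:
Particular solution: y = 3e^(3(1-cos(x)))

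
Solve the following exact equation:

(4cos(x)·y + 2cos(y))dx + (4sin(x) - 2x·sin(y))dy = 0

Verify exactness: ∂M/∂y = ∂N/∂x ✓
Find F(x,y) such that ∂F/∂x = M, ∂F/∂y = N
Solution: 4sin(x)·y + 2x·cos(y) = C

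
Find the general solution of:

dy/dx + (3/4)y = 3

Using integrating factor method:

General solution: y = 4 + Ce^(-3x/4)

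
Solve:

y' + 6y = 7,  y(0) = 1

General solution: y = 7/6 + Ce^(-6x)
Applying y(0) = 1: C = 1 - 7/6 = -1/6
Particular solution: y = 7/6 - (1/6)e^(-6x)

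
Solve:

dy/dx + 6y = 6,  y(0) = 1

General solution: y = 1 + Ce^(-6x)
Applying y(0) = 1: C = 1 - 1 = 0
Particular solution: y = 1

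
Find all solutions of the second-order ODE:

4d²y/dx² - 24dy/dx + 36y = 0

Characteristic equation: 4r² - 24r + 36 = 0
Divide by 4: r² - 6r + 9 = 0
Factored: (r - 3)² = 0
Repeated root: r = 3
General solution: y = (C₁ + C₂x)e^(3x)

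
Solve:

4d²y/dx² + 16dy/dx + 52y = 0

Characteristic equation: 4r² + 16r + 52 = 0
Divide by 4: r² + 4r + 13 = 0
Roots: r = -2 ± 3i (complex conjugates)
General solution: y = e^(-2x)(C₁cos(3x) + C₂sin(3x))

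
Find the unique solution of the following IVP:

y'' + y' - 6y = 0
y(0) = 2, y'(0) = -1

General solution: y = C₁e^(2x) + C₂e^(-3x)
Applying ICs: C₁ = 1, C₂ = 1
Particular solution: y = e^(2x) + e^(-3x)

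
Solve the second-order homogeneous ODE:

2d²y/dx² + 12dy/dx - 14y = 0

Characteristic equation: 2r² + 12r - 14 = 0
Divide by 2: r² + 6r - 7 = 0
Roots: r = 1, -7 (distinct real)
General solution: y = C₁e^x + C₂e^(-7x)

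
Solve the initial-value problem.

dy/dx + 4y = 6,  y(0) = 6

General solution: y = 3/2 + Ce^(-4x)
Applying y(0) = 6: C = 6 - 3/2 = 9/2
Particular solution: y = 3/2 + (9/2)e^(-4x)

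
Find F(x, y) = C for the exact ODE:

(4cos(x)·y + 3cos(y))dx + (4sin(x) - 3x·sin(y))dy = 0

Verify exactness: ∂M/∂y = ∂N/∂x ✓
Find F(x,y) such that ∂F/∂x = M, ∂F/∂y = N
Solution: 4sin(x)·y + 3x·cos(y) = C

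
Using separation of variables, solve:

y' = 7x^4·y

Separating variables and integrating:
ln|y| = 7x^5/5 + C

General solution: y = Ce^(7x^5/5)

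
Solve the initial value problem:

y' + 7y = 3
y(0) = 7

General solution: y = 3/7 + Ce^(-7x)
Applying y(0) = 7: C = 7 - 3/7 = 46/7
Particular solution: y = 3/7 + (46/7)e^(-7x)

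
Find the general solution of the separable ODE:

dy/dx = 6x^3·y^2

Separating variables and integrating:
-1/y = 3x^4/2 + C

General solution: y^-1 = (-3/2)x^4 + C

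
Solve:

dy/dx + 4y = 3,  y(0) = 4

General solution: y = 3/4 + Ce^(-4x)
Applying y(0) = 4: C = 4 - 3/4 = 13/4
Particular solution: y = 3/4 + (13/4)e^(-4x)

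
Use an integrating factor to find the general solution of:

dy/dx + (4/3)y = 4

Using integrating factor method:

General solution: y = 3 + Ce^(-4x/3)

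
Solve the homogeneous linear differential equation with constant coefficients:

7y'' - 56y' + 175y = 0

Characteristic equation: 7r² - 56r + 175 = 0
Divide by 7: r² - 8r + 25 = 0
Roots: r = 4 ± 3i (complex conjugates)
General solution: y = e^(4x)(C₁cos(3x) + C₂sin(3x))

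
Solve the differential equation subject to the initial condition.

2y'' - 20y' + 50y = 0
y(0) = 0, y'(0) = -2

General solution: y = (C₁ + C₂x)e^(5x)
Repeated root r = 5
Applying ICs: C₁ = 0, C₂ = -2
Particular solution: y = -2xe^(5x)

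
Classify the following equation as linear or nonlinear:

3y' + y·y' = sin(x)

Nonlinear (product y·y')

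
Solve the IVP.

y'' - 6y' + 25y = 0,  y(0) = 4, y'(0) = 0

General solution: y = e^(3x)(C₁cos(4x) + C₂sin(4x))
Complex roots r = 3 ± 4i
Applying ICs: C₁ = 4, C₂ = -3
Particular solution: y = e^(3x)(4cos(4x) - 3sin(4x))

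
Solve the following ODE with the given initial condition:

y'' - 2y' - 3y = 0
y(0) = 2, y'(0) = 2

General solution: y = C₁e^(3x) + C₂e^(-x)
Applying ICs: C₁ = 1, C₂ = 1
Particular solution: y = e^(3x) + e^(-x)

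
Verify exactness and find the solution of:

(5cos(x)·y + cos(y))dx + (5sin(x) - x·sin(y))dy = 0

Verify exactness: ∂M/∂y = ∂N/∂x ✓
Find F(x,y) such that ∂F/∂x = M, ∂F/∂y = N
Solution: 5sin(x)·y + x·cos(y) = C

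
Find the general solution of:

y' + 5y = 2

Using integrating factor method:

General solution: y = 2/5 + Ce^(-5x)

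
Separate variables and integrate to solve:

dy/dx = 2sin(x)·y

Separating variables and integrating:
ln|y| = -2cos(x) + C

General solution: y = Ce^(-2cos(x))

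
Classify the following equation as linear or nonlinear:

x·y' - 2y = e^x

Linear (y and its derivatives appear to the first power only, no products of y terms)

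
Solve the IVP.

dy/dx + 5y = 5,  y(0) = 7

General solution: y = 1 + Ce^(-5x)
Applying y(0) = 7: C = 7 - 1 = 6
Particular solution: y = 1 + 6e^(-5x)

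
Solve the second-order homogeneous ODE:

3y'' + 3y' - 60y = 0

Characteristic equation: 3r² + 3r - 60 = 0
Divide by 3: r² + r - 20 = 0
Roots: r = 4, -5 (distinct real)
General solution: y = C₁e^(4x) + C₂e^(-5x)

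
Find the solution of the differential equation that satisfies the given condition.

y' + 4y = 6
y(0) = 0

General solution: y = 3/2 + Ce^(-4x)
Applying y(0) = 0: C = 0 - 3/2 = -3/2
Particular solution: y = 3/2 - (3/2)e^(-4x)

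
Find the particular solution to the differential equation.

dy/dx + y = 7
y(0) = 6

General solution: y = 7 + Ce^(-x)
Applying y(0) = 6: C = 6 - 7 = -1
Particular solution: y = 7 - e^(-x)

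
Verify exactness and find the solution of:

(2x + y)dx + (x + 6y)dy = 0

Verify exactness: ∂M/∂y = ∂N/∂x ✓
Find F(x,y) such that ∂F/∂x = M, ∂F/∂y = N
Solution: x² + xy + 3y² = C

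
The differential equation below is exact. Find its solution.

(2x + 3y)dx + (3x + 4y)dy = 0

Verify exactness: ∂M/∂y = ∂N/∂x ✓
Find F(x,y) such that ∂F/∂x = M, ∂F/∂y = N
Solution: x² + 3xy + 2y² = C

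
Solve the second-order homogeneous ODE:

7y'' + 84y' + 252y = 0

Characteristic equation: 7r² + 84r + 252 = 0
Divide by 7: r² + 12r + 36 = 0
Factored: (r + 6)² = 0
Repeated root: r = -6
General solution: y = (C₁ + C₂x)e^(-6x)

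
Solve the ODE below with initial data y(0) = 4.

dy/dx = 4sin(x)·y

General solution: y = Ce^(-4cos(x))
Applying IC y(0) = 4:
Particular solution: y = 4e^(4(1-cos(x)))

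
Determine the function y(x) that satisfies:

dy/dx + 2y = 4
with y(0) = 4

General solution: y = 2 + Ce^(-2x)
Applying y(0) = 4: C = 4 - 2 = 2
Particular solution: y = 2 + 2e^(-2x)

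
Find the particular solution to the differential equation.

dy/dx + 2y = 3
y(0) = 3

General solution: y = 3/2 + Ce^(-2x)
Applying y(0) = 3: C = 3 - 3/2 = 3/2
Particular solution: y = 3/2 + (3/2)e^(-2x)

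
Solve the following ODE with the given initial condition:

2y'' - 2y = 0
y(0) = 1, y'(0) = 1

General solution: y = C₁e^x + C₂e^(-x)
Applying ICs: C₁ = 1, C₂ = 0
Particular solution: y = e^x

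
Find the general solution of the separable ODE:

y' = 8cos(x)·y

Separating variables and integrating:
ln|y| = 8sin(x) + C

General solution: y = Ce^(8sin(x))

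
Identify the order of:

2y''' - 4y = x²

The order is 3 (highest derivative is of order 3).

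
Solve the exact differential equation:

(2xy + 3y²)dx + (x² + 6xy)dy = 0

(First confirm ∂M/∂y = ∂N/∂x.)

Verify exactness: ∂M/∂y = ∂N/∂x ✓
Find F(x,y) such that ∂F/∂x = M, ∂F/∂y = N
Solution: x²y + 3xy² = C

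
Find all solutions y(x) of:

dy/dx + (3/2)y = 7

Using integrating factor method:

General solution: y = 14/3 + Ce^(-3x/2)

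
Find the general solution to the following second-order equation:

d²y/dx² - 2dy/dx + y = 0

Characteristic equation: r² - 2r + 1 = 0
Factored: (r - 1)² = 0
Repeated root: r = 1
General solution: y = (C₁ + C₂x)e^x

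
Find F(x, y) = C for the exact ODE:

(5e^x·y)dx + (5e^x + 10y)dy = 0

Verify exactness: ∂M/∂y = ∂N/∂x ✓
Find F(x,y) such that ∂F/∂x = M, ∂F/∂y = N
Solution: 5e^x·y + 5y² = C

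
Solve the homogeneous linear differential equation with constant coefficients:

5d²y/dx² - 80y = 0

Characteristic equation: 5r² - 80 = 0
Divide by 5: r² - 16 = 0
Roots: r = 4, -4 (distinct real)
General solution: y = C₁e^(4x) + C₂e^(-4x)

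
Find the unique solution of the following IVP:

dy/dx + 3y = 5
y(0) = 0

General solution: y = 5/3 + Ce^(-3x)
Applying y(0) = 0: C = 0 - 5/3 = -5/3
Particular solution: y = 5/3 - (5/3)e^(-3x)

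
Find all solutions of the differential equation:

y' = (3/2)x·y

Separating variables and integrating:
ln|y| = 3x^2/4 + C

General solution: y = Ce^(3x^2/4)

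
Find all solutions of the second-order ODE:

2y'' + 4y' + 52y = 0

Characteristic equation: 2r² + 4r + 52 = 0
Divide by 2: r² + 2r + 26 = 0
Roots: r = -1 ± 5i (complex conjugates)
General solution: y = e^(-x)(C₁cos(5x) + C₂sin(5x))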